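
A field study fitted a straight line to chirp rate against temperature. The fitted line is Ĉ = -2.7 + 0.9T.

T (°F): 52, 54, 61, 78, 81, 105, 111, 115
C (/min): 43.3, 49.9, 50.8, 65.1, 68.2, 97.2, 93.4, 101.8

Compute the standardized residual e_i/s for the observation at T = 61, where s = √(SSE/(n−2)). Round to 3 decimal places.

-0.401

T=52: Ĉ = -2.7 + 0.9·52 = 44.1; e = 43.3 − 44.1 = -0.8
T=54: Ĉ = -2.7 + 0.9·54 = 45.9; e = 49.9 − 45.9 = 4
T=61: Ĉ = -2.7 + 0.9·61 = 52.2; e = 50.8 − 52.2 = -1.4
T=78: Ĉ = -2.7 + 0.9·78 = 67.5; e = 65.1 − 67.5 = -2.4
T=81: Ĉ = -2.7 + 0.9·81 = 70.2; e = 68.2 − 70.2 = -2
T=105: Ĉ = -2.7 + 0.9·105 = 91.8; e = 97.2 − 91.8 = 5.4
T=111: Ĉ = -2.7 + 0.9·111 = 97.2; e = 93.4 − 97.2 = -3.8
T=115: Ĉ = -2.7 + 0.9·115 = 100.8; e = 101.8 − 100.8 = 1
SSE = 0.64 + 16 + 1.96 + 5.76 + 4 + 29.16 + 14.44 + 1 = 72.96
s = √(72.96/6) = 3.48712
e/s = -1.4 / 3.48712 = -0.401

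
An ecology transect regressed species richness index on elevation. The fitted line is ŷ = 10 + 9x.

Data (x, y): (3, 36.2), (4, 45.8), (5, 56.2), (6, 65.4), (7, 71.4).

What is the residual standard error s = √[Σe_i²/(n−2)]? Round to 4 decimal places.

s = 1.4877

x=3: ŷ = 10 + 9·3 = 37; e = 36.2 − 37 = -0.8
x=4: ŷ = 10 + 9·4 = 46; e = 45.8 − 46 = -0.2
x=5: ŷ = 10 + 9·5 = 55; e = 56.2 − 55 = 1.2
x=6: ŷ = 10 + 9·6 = 64; e = 65.4 − 64 = 1.4
x=7: ŷ = 10 + 9·7 = 73; e = 71.4 − 73 = -1.6
SSE = 0.64 + 0.04 + 1.44 + 1.96 + 2.56 = 6.64
s = √(6.64/3) = √2.21333 ≈ 1.4877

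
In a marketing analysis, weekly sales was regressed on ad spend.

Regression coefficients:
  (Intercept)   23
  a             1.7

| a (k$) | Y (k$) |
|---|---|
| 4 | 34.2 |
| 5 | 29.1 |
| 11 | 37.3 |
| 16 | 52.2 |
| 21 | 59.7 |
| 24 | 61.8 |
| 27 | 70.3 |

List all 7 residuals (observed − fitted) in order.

a=4: ŷ = 23 + 1.7·4 = 29.8; e = 34.2 − 29.8 = 4.4
a=5: ŷ = 23 + 1.7·5 = 31.5; e = 29.1 − 31.5 = -2.4
a=11: ŷ = 23 + 1.7·11 = 41.7; e = 37.3 − 41.7 = -4.4
a=16: ŷ = 23 + 1.7·16 = 50.2; e = 52.2 − 50.2 = 2
a=21: ŷ = 23 + 1.7·21 = 58.7; e = 59.7 − 58.7 = 1
a=24: ŷ = 23 + 1.7·24 = 63.8; e = 61.8 − 63.8 = -2
a=27: ŷ = 23 + 1.7·27 = 68.9; e = 70.3 − 68.9 = 1.4

4.4, -2.4, -4.4, 2, 1, -2, 1.4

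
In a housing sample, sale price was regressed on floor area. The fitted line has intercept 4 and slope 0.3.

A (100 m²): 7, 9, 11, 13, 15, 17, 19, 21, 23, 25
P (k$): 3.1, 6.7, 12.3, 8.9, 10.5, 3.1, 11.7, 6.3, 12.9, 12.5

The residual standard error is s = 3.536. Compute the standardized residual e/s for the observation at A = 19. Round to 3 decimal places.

0.566

P̂ = 4 + 0.3·19 = 9.7
e = 11.7 − 9.7 = 2
e/s = 2 / 3.536 = 0.566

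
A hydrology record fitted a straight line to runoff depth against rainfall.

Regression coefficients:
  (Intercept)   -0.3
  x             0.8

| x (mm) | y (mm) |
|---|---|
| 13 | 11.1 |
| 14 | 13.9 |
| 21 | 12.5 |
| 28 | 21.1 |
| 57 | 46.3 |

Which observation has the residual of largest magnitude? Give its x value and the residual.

x=13: ŷ = -0.3 + 0.8·13 = 10.1; e = 11.1 − 10.1 = 1
x=14: ŷ = -0.3 + 0.8·14 = 10.9; e = 13.9 − 10.9 = 3
x=21: ŷ = -0.3 + 0.8·21 = 16.5; e = 12.5 − 16.5 = -4
x=28: ŷ = -0.3 + 0.8·28 = 22.1; e = 21.1 − 22.1 = -1
x=57: ŷ = -0.3 + 0.8·57 = 45.3; e = 46.3 − 45.3 = 1
Largest |e| is 4 at x = 21, residual -4.

x = 21, e = -4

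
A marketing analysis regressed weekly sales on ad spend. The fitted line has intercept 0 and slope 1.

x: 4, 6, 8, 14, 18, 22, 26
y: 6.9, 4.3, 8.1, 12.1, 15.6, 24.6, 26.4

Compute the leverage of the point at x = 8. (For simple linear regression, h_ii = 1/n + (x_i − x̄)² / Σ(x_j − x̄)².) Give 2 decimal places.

x̄ = (4 + 6 + 8 + 14 + 18 + 22 + 26)/7 = 14
Σ(x − x̄)² = 100 + 64 + 36 + 0 + 16 + 64 + 144 = 424
h = 1/7 + (-6)²/424 = 0.142857 + 0.0849057 = 0.23

h = 0.23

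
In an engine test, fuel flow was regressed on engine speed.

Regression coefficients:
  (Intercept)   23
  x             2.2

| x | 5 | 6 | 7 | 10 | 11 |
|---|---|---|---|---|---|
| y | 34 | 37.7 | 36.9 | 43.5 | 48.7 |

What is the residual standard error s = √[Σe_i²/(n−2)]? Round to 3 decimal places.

s = 1.732

x=5: ŷ = 23 + 2.2·5 = 34; e = 34 − 34 = 0
x=6: ŷ = 23 + 2.2·6 = 36.2; e = 37.7 − 36.2 = 1.5
x=7: ŷ = 23 + 2.2·7 = 38.4; e = 36.9 − 38.4 = -1.5
x=10: ŷ = 23 + 2.2·10 = 45; e = 43.5 − 45 = -1.5
x=11: ŷ = 23 + 2.2·11 = 47.2; e = 48.7 − 47.2 = 1.5
SSE = 0 + 2.25 + 2.25 + 2.25 + 2.25 = 9
s = √(9/3) = √3 ≈ 1.732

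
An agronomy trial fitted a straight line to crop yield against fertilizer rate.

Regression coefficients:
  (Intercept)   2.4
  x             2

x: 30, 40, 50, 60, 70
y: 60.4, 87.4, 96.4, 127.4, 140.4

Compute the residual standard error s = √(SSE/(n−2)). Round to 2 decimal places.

s = 5.60

x=30: ŷ = 2.4 + 2·30 = 62.4; r = 60.4 − 62.4 = -2
x=40: ŷ = 2.4 + 2·40 = 82.4; r = 87.4 − 82.4 = 5
x=50: ŷ = 2.4 + 2·50 = 102.4; r = 96.4 − 102.4 = -6
x=60: ŷ = 2.4 + 2·60 = 122.4; r = 127.4 − 122.4 = 5
x=70: ŷ = 2.4 + 2·70 = 142.4; r = 140.4 − 142.4 = -2
SSE = 4 + 25 + 36 + 25 + 4 = 94
s = √(94/3) = √31.3333 ≈ 5.60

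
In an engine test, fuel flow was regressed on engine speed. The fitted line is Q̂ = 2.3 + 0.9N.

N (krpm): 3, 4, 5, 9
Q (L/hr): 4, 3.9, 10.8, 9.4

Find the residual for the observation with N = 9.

r = -1

Q̂ = 2.3 + 0.9·9 = 10.4
r = 9.4 − 10.4 = -1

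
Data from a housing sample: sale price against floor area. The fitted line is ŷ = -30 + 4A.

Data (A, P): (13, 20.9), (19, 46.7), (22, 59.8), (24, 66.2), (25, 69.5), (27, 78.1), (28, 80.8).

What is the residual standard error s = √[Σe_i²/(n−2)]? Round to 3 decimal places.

A=13: ŷ = -30 + 4·13 = 22; e = 20.9 − 22 = -1.1
A=19: ŷ = -30 + 4·19 = 46; e = 46.7 − 46 = 0.7
A=22: ŷ = -30 + 4·22 = 58; e = 59.8 − 58 = 1.8
A=24: ŷ = -30 + 4·24 = 66; e = 66.2 − 66 = 0.2
A=25: ŷ = -30 + 4·25 = 70; e = 69.5 − 70 = -0.5
A=27: ŷ = -30 + 4·27 = 78; e = 78.1 − 78 = 0.1
A=28: ŷ = -30 + 4·28 = 82; e = 80.8 − 82 = -1.2
SSE = 1.21 + 0.49 + 3.24 + 0.04 + 0.25 + 0.01 + 1.44 = 6.68
s = √(6.68/5) = √1.336 ≈ 1.156

s = 1.156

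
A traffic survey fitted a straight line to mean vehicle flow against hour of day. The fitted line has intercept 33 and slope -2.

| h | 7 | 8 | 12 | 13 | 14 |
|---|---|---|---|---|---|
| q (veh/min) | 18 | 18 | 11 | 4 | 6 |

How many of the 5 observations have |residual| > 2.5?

h=7: q̂ = 33 − 2·7 = 19; e = 18 − 19 = -1
h=8: q̂ = 33 − 2·8 = 17; e = 18 − 17 = 1
h=12: q̂ = 33 − 2·12 = 9; e = 11 − 9 = 2
h=13: q̂ = 33 − 2·13 = 7; e = 4 − 7 = -3
h=14: q̂ = 33 − 2·14 = 5; e = 6 − 5 = 1
|e| > 2.5: h=13 (|e|=3) → 1

1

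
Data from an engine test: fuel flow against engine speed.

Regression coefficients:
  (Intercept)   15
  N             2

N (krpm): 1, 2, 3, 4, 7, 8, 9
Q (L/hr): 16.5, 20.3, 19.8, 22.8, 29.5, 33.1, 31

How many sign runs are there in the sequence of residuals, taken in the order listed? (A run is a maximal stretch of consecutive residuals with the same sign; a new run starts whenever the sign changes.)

5 runs

N=1: ŷ = 15 + 2·1 = 17; e = 16.5 − 17 = -0.5
N=2: ŷ = 15 + 2·2 = 19; e = 20.3 − 19 = 1.3
N=3: ŷ = 15 + 2·3 = 21; e = 19.8 − 21 = -1.2
N=4: ŷ = 15 + 2·4 = 23; e = 22.8 − 23 = -0.2
N=7: ŷ = 15 + 2·7 = 29; e = 29.5 − 29 = 0.5
N=8: ŷ = 15 + 2·8 = 31; e = 33.1 − 31 = 2.1
N=9: ŷ = 15 + 2·9 = 33; e = 31 − 33 = -2
Signs: − + − − + + −
Runs: −×1, +×1, −×2, +×2, −×1 → 5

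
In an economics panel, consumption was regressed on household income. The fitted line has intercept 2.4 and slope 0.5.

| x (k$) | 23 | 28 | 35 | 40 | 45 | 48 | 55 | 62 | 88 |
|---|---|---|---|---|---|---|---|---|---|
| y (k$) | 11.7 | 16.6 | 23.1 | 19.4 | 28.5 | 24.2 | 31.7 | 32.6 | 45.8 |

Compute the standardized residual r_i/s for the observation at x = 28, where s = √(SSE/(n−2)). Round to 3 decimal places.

x=23: ŷ = 2.4 + 0.5·23 = 13.9; r = 11.7 − 13.9 = -2.2
x=28: ŷ = 2.4 + 0.5·28 = 16.4; r = 16.6 − 16.4 = 0.2
x=35: ŷ = 2.4 + 0.5·35 = 19.9; r = 23.1 − 19.9 = 3.2
x=40: ŷ = 2.4 + 0.5·40 = 22.4; r = 19.4 − 22.4 = -3
x=45: ŷ = 2.4 + 0.5·45 = 24.9; r = 28.5 − 24.9 = 3.6
x=48: ŷ = 2.4 + 0.5·48 = 26.4; r = 24.2 − 26.4 = -2.2
x=55: ŷ = 2.4 + 0.5·55 = 29.9; r = 31.7 − 29.9 = 1.8
x=62: ŷ = 2.4 + 0.5·62 = 33.4; r = 32.6 − 33.4 = -0.8
x=88: ŷ = 2.4 + 0.5·88 = 46.4; r = 45.8 − 46.4 = -0.6
SSE = 4.84 + 0.04 + 10.24 + 9 + 12.96 + 4.84 + 3.24 + 0.64 + 0.36 = 46.16
s = √(46.16/7) = 2.56793
r/s = 0.2 / 2.56793 = 0.078

0.078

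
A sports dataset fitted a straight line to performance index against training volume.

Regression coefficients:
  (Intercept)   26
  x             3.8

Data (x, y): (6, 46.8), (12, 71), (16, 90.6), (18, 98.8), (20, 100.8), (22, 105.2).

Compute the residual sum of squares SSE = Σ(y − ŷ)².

SSE = 58.96

x=6: ŷ = 26 + 3.8·6 = 48.8; r = 46.8 − 48.8 = -2
x=12: ŷ = 26 + 3.8·12 = 71.6; r = 71 − 71.6 = -0.6
x=16: ŷ = 26 + 3.8·16 = 86.8; r = 90.6 − 86.8 = 3.8
x=18: ŷ = 26 + 3.8·18 = 94.4; r = 98.8 − 94.4 = 4.4
x=20: ŷ = 26 + 3.8·20 = 102; r = 100.8 − 102 = -1.2
x=22: ŷ = 26 + 3.8·22 = 109.6; r = 105.2 − 109.6 = -4.4
SSE = 4 + 0.36 + 14.44 + 19.36 + 1.44 + 19.36 = 58.96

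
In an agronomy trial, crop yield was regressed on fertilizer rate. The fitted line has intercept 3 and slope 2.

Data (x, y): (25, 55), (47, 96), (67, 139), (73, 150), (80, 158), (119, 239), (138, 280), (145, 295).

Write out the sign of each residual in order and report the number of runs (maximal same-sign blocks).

5 runs

x=25: ŷ = 3 + 2·25 = 53; e = 55 − 53 = 2
x=47: ŷ = 3 + 2·47 = 97; e = 96 − 97 = -1
x=67: ŷ = 3 + 2·67 = 137; e = 139 − 137 = 2
x=73: ŷ = 3 + 2·73 = 149; e = 150 − 149 = 1
x=80: ŷ = 3 + 2·80 = 163; e = 158 − 163 = -5
x=119: ŷ = 3 + 2·119 = 241; e = 239 − 241 = -2
x=138: ŷ = 3 + 2·138 = 279; e = 280 − 279 = 1
x=145: ŷ = 3 + 2·145 = 293; e = 295 − 293 = 2
Signs: + − + + − − + +
Runs: +×1, −×1, +×2, −×2, +×2 → 5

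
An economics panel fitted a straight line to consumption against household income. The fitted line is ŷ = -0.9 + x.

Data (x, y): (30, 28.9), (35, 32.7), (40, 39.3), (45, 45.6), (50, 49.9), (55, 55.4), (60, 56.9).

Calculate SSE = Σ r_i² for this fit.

x=30: ŷ = -0.9 + 30 = 29.1; r = 28.9 − 29.1 = -0.2
x=35: ŷ = -0.9 + 35 = 34.1; r = 32.7 − 34.1 = -1.4
x=40: ŷ = -0.9 + 40 = 39.1; r = 39.3 − 39.1 = 0.2
x=45: ŷ = -0.9 + 45 = 44.1; r = 45.6 − 44.1 = 1.5
x=50: ŷ = -0.9 + 50 = 49.1; r = 49.9 − 49.1 = 0.8
x=55: ŷ = -0.9 + 55 = 54.1; r = 55.4 − 54.1 = 1.3
x=60: ŷ = -0.9 + 60 = 59.1; r = 56.9 − 59.1 = -2.2
SSE = 0.04 + 1.96 + 0.04 + 2.25 + 0.64 + 1.69 + 4.84 = 11.46

SSE = 11.46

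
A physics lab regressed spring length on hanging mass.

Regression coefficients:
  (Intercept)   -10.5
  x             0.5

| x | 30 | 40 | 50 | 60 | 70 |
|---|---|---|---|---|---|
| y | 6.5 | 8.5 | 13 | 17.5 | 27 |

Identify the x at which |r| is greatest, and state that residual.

x = 70, r = 2.5

x=30: ŷ = -10.5 + 0.5·30 = 4.5; r = 6.5 − 4.5 = 2
x=40: ŷ = -10.5 + 0.5·40 = 9.5; r = 8.5 − 9.5 = -1
x=50: ŷ = -10.5 + 0.5·50 = 14.5; r = 13 − 14.5 = -1.5
x=60: ŷ = -10.5 + 0.5·60 = 19.5; r = 17.5 − 19.5 = -2
x=70: ŷ = -10.5 + 0.5·70 = 24.5; r = 27 − 24.5 = 2.5
Largest |r| is 2.5 at x = 70, residual 2.5.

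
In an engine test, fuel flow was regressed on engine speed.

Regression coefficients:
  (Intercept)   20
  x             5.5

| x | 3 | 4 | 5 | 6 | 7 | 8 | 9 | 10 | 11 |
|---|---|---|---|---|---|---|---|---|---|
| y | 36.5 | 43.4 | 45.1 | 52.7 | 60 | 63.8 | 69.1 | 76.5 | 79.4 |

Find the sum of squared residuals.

SSE = 13.72

x=3: ŷ = 20 + 5.5·3 = 36.5; r = 36.5 − 36.5 = 0
x=4: ŷ = 20 + 5.5·4 = 42; r = 43.4 − 42 = 1.4
x=5: ŷ = 20 + 5.5·5 = 47.5; r = 45.1 − 47.5 = -2.4
x=6: ŷ = 20 + 5.5·6 = 53; r = 52.7 − 53 = -0.3
x=7: ŷ = 20 + 5.5·7 = 58.5; r = 60 − 58.5 = 1.5
x=8: ŷ = 20 + 5.5·8 = 64; r = 63.8 − 64 = -0.2
x=9: ŷ = 20 + 5.5·9 = 69.5; r = 69.1 − 69.5 = -0.4
x=10: ŷ = 20 + 5.5·10 = 75; r = 76.5 − 75 = 1.5
x=11: ŷ = 20 + 5.5·11 = 80.5; r = 79.4 − 80.5 = -1.1
SSE = 0 + 1.96 + 5.76 + 0.09 + 2.25 + 0.04 + 0.16 + 2.25 + 1.21 = 13.72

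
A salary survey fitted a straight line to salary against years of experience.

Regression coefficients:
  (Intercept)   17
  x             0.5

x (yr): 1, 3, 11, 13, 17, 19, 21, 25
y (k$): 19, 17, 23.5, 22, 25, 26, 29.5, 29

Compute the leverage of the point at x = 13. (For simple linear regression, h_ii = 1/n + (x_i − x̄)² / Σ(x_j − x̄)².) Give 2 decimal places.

x̄ = (1 + 3 + 11 + 13 + 17 + 19 + 21 + 25)/8 = 13.75
Σ(x − x̄)² = 162.562 + 115.562 + 7.5625 + 0.5625 + 10.5625 + 27.5625 + 52.5625 + 126.562 = 503.5
h = 1/8 + (-0.75)²/503.5 = 0.125 + 0.00111718 = 0.13

h = 0.13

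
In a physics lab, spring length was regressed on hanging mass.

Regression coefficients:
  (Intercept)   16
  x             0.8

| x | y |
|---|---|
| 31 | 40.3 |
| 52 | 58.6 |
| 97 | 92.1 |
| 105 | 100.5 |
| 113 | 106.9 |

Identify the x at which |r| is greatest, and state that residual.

x = 97, r = -1.5

x=31: ŷ = 16 + 0.8·31 = 40.8; r = 40.3 − 40.8 = -0.5
x=52: ŷ = 16 + 0.8·52 = 57.6; r = 58.6 − 57.6 = 1
x=97: ŷ = 16 + 0.8·97 = 93.6; r = 92.1 − 93.6 = -1.5
x=105: ŷ = 16 + 0.8·105 = 100; r = 100.5 − 100 = 0.5
x=113: ŷ = 16 + 0.8·113 = 106.4; r = 106.9 − 106.4 = 0.5
Largest |r| is 1.5 at x = 97, residual -1.5.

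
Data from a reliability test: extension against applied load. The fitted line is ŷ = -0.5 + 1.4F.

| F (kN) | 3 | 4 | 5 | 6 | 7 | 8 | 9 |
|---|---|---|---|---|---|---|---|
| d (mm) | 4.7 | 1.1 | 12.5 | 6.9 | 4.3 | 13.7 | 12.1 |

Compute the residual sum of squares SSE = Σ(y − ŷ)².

SSE = 88

F=3: ŷ = -0.5 + 1.4·3 = 3.7; r = 4.7 − 3.7 = 1
F=4: ŷ = -0.5 + 1.4·4 = 5.1; r = 1.1 − 5.1 = -4
F=5: ŷ = -0.5 + 1.4·5 = 6.5; r = 12.5 − 6.5 = 6
F=6: ŷ = -0.5 + 1.4·6 = 7.9; r = 6.9 − 7.9 = -1
F=7: ŷ = -0.5 + 1.4·7 = 9.3; r = 4.3 − 9.3 = -5
F=8: ŷ = -0.5 + 1.4·8 = 10.7; r = 13.7 − 10.7 = 3
F=9: ŷ = -0.5 + 1.4·9 = 12.1; r = 12.1 − 12.1 = 0
SSE = 1 + 16 + 36 + 1 + 25 + 9 + 0 = 88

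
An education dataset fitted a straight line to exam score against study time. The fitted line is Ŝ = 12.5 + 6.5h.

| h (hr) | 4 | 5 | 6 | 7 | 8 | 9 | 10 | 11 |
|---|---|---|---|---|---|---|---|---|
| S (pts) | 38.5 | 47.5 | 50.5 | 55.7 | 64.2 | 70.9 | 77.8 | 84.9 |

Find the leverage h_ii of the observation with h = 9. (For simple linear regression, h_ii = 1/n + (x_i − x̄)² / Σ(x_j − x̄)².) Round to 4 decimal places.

h = 0.1786

h̄ = (4 + 5 + 6 + 7 + 8 + 9 + 10 + 11)/8 = 7.5
Σ(h − h̄)² = 12.25 + 6.25 + 2.25 + 0.25 + 0.25 + 2.25 + 6.25 + 12.25 = 42
h = 1/8 + (1.5)²/42 = 0.125 + 0.0535714 = 0.1786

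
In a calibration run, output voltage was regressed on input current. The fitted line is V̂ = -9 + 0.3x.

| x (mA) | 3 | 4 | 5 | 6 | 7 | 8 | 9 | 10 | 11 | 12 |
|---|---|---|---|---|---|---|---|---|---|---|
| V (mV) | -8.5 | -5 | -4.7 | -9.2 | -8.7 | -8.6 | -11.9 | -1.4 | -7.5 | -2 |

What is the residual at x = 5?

r = 2.8

V̂ = -9 + 0.3·5 = -7.5
r = -4.7 − (-7.5) = 2.8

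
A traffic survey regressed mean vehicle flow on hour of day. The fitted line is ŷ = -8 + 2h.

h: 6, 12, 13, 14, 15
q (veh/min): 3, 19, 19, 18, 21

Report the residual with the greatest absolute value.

r = 3

h=6: ŷ = -8 + 2·6 = 4; r = 3 − 4 = -1
h=12: ŷ = -8 + 2·12 = 16; r = 19 − 16 = 3
h=13: ŷ = -8 + 2·13 = 18; r = 19 − 18 = 1
h=14: ŷ = -8 + 2·14 = 20; r = 18 − 20 = -2
h=15: ŷ = -8 + 2·15 = 22; r = 21 − 22 = -1
Largest |r| is 3 at h = 12, residual 3.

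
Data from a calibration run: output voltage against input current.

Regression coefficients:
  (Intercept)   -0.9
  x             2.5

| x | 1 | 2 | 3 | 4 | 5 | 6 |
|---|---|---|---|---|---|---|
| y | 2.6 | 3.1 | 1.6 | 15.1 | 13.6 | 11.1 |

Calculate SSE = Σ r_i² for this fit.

SSE = 76

x=1: ŷ = -0.9 + 2.5·1 = 1.6; r = 2.6 − 1.6 = 1
x=2: ŷ = -0.9 + 2.5·2 = 4.1; r = 3.1 − 4.1 = -1
x=3: ŷ = -0.9 + 2.5·3 = 6.6; r = 1.6 − 6.6 = -5
x=4: ŷ = -0.9 + 2.5·4 = 9.1; r = 15.1 − 9.1 = 6
x=5: ŷ = -0.9 + 2.5·5 = 11.6; r = 13.6 − 11.6 = 2
x=6: ŷ = -0.9 + 2.5·6 = 14.1; r = 11.1 − 14.1 = -3
SSE = 1 + 1 + 25 + 36 + 4 + 9 = 76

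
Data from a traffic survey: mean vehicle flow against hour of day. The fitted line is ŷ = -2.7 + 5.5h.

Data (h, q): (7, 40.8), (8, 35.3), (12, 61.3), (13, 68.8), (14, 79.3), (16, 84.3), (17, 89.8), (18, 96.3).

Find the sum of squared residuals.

h=7: ŷ = -2.7 + 5.5·7 = 35.8; e = 40.8 − 35.8 = 5
h=8: ŷ = -2.7 + 5.5·8 = 41.3; e = 35.3 − 41.3 = -6
h=12: ŷ = -2.7 + 5.5·12 = 63.3; e = 61.3 − 63.3 = -2
h=13: ŷ = -2.7 + 5.5·13 = 68.8; e = 68.8 − 68.8 = 0
h=14: ŷ = -2.7 + 5.5·14 = 74.3; e = 79.3 − 74.3 = 5
h=16: ŷ = -2.7 + 5.5·16 = 85.3; e = 84.3 − 85.3 = -1
h=17: ŷ = -2.7 + 5.5·17 = 90.8; e = 89.8 − 90.8 = -1
h=18: ŷ = -2.7 + 5.5·18 = 96.3; e = 96.3 − 96.3 = 0
SSE = 25 + 36 + 4 + 0 + 25 + 1 + 1 + 0 = 92

SSE = 92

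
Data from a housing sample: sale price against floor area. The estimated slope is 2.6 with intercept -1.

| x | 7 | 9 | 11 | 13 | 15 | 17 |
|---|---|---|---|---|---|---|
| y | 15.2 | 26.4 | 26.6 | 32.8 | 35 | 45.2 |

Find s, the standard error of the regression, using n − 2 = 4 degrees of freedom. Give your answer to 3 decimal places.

s = 2.915

x=7: ŷ = -1 + 2.6·7 = 17.2; r = 15.2 − 17.2 = -2
x=9: ŷ = -1 + 2.6·9 = 22.4; r = 26.4 − 22.4 = 4
x=11: ŷ = -1 + 2.6·11 = 27.6; r = 26.6 − 27.6 = -1
x=13: ŷ = -1 + 2.6·13 = 32.8; r = 32.8 − 32.8 = 0
x=15: ŷ = -1 + 2.6·15 = 38; r = 35 − 38 = -3
x=17: ŷ = -1 + 2.6·17 = 43.2; r = 45.2 − 43.2 = 2
SSE = 4 + 16 + 1 + 0 + 9 + 4 = 34
s = √(34/4) = √8.5 ≈ 2.915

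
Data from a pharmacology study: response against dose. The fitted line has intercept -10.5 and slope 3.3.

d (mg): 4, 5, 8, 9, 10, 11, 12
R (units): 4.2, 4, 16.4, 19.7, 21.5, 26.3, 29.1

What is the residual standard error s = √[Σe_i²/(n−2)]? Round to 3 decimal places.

d=4: ŷ = -10.5 + 3.3·4 = 2.7; e = 4.2 − 2.7 = 1.5
d=5: ŷ = -10.5 + 3.3·5 = 6; e = 4 − 6 = -2
d=8: ŷ = -10.5 + 3.3·8 = 15.9; e = 16.4 − 15.9 = 0.5
d=9: ŷ = -10.5 + 3.3·9 = 19.2; e = 19.7 − 19.2 = 0.5
d=10: ŷ = -10.5 + 3.3·10 = 22.5; e = 21.5 − 22.5 = -1
d=11: ŷ = -10.5 + 3.3·11 = 25.8; e = 26.3 − 25.8 = 0.5
d=12: ŷ = -10.5 + 3.3·12 = 29.1; e = 29.1 − 29.1 = 0
SSE = 2.25 + 4 + 0.25 + 0.25 + 1 + 0.25 + 0 = 8
s = √(8/5) = √1.6 ≈ 1.265

s = 1.265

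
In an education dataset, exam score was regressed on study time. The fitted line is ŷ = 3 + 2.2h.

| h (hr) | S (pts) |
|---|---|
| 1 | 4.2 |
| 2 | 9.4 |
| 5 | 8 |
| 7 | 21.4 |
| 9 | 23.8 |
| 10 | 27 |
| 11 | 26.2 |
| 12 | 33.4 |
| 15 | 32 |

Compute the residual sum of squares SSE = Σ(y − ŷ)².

SSE = 88

h=1: ŷ = 3 + 2.2·1 = 5.2; e = 4.2 − 5.2 = -1
h=2: ŷ = 3 + 2.2·2 = 7.4; e = 9.4 − 7.4 = 2
h=5: ŷ = 3 + 2.2·5 = 14; e = 8 − 14 = -6
h=7: ŷ = 3 + 2.2·7 = 18.4; e = 21.4 − 18.4 = 3
h=9: ŷ = 3 + 2.2·9 = 22.8; e = 23.8 − 22.8 = 1
h=10: ŷ = 3 + 2.2·10 = 25; e = 27 − 25 = 2
h=11: ŷ = 3 + 2.2·11 = 27.2; e = 26.2 − 27.2 = -1
h=12: ŷ = 3 + 2.2·12 = 29.4; e = 33.4 − 29.4 = 4
h=15: ŷ = 3 + 2.2·15 = 36; e = 32 − 36 = -4
SSE = 1 + 4 + 36 + 9 + 1 + 4 + 1 + 16 + 16 = 88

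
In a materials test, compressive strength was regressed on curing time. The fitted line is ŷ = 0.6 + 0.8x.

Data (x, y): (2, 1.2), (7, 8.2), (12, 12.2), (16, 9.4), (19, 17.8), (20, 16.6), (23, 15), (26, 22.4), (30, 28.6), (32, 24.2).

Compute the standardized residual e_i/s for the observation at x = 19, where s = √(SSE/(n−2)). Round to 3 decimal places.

0.696

x=2: ŷ = 0.6 + 0.8·2 = 2.2; e = 1.2 − 2.2 = -1
x=7: ŷ = 0.6 + 0.8·7 = 6.2; e = 8.2 − 6.2 = 2
x=12: ŷ = 0.6 + 0.8·12 = 10.2; e = 12.2 − 10.2 = 2
x=16: ŷ = 0.6 + 0.8·16 = 13.4; e = 9.4 − 13.4 = -4
x=19: ŷ = 0.6 + 0.8·19 = 15.8; e = 17.8 − 15.8 = 2
x=20: ŷ = 0.6 + 0.8·20 = 16.6; e = 16.6 − 16.6 = 0
x=23: ŷ = 0.6 + 0.8·23 = 19; e = 15 − 19 = -4
x=26: ŷ = 0.6 + 0.8·26 = 21.4; e = 22.4 − 21.4 = 1
x=30: ŷ = 0.6 + 0.8·30 = 24.6; e = 28.6 − 24.6 = 4
x=32: ŷ = 0.6 + 0.8·32 = 26.2; e = 24.2 − 26.2 = -2
SSE = 1 + 4 + 4 + 16 + 4 + 0 + 16 + 1 + 16 + 4 = 66
s = √(66/8) = 2.87228
e/s = 2 / 2.87228 = 0.696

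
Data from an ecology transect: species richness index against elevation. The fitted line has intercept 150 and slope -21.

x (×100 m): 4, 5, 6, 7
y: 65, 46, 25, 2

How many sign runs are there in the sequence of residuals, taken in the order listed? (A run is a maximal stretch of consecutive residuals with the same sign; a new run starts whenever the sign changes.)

3 runs

x=4: ŷ = 150 − 21·4 = 66; e = 65 − 66 = -1
x=5: ŷ = 150 − 21·5 = 45; e = 46 − 45 = 1
x=6: ŷ = 150 − 21·6 = 24; e = 25 − 24 = 1
x=7: ŷ = 150 − 21·7 = 3; e = 2 − 3 = -1
Signs: − + + −
Runs: −×1, +×2, −×1 → 3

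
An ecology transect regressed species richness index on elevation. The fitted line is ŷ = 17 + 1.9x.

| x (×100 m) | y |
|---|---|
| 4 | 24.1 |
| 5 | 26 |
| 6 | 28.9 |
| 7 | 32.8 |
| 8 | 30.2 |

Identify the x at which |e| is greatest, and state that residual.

x=4: ŷ = 17 + 1.9·4 = 24.6; e = 24.1 − 24.6 = -0.5
x=5: ŷ = 17 + 1.9·5 = 26.5; e = 26 − 26.5 = -0.5
x=6: ŷ = 17 + 1.9·6 = 28.4; e = 28.9 − 28.4 = 0.5
x=7: ŷ = 17 + 1.9·7 = 30.3; e = 32.8 − 30.3 = 2.5
x=8: ŷ = 17 + 1.9·8 = 32.2; e = 30.2 − 32.2 = -2
Largest |e| is 2.5 at x = 7, residual 2.5.

x = 7, e = 2.5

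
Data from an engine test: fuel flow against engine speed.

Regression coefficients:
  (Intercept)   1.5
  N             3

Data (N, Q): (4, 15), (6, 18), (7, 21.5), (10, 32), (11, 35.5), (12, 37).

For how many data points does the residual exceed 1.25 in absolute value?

2

N=4: ŷ = 1.5 + 3·4 = 13.5; e = 15 − 13.5 = 1.5
N=6: ŷ = 1.5 + 3·6 = 19.5; e = 18 − 19.5 = -1.5
N=7: ŷ = 1.5 + 3·7 = 22.5; e = 21.5 − 22.5 = -1
N=10: ŷ = 1.5 + 3·10 = 31.5; e = 32 − 31.5 = 0.5
N=11: ŷ = 1.5 + 3·11 = 34.5; e = 35.5 − 34.5 = 1
N=12: ŷ = 1.5 + 3·12 = 37.5; e = 37 − 37.5 = -0.5
|e| > 1.25: N=4 (|e|=1.5), N=6 (|e|=1.5) → 2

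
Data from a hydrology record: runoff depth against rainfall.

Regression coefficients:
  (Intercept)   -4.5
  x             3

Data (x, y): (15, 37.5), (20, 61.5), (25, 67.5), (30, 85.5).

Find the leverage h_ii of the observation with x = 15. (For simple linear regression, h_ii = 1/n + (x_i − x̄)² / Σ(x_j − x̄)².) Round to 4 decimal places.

h = 0.7000

x̄ = (15 + 20 + 25 + 30)/4 = 22.5
Σ(x − x̄)² = 56.25 + 6.25 + 6.25 + 56.25 = 125
h = 1/4 + (-7.5)²/125 = 0.25 + 0.45 = 0.7000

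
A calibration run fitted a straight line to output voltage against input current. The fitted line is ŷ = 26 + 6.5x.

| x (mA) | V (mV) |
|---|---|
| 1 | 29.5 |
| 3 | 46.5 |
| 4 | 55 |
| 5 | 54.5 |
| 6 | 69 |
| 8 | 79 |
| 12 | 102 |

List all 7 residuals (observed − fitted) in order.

x=1: ŷ = 26 + 6.5·1 = 32.5; r = 29.5 − 32.5 = -3
x=3: ŷ = 26 + 6.5·3 = 45.5; r = 46.5 − 45.5 = 1
x=4: ŷ = 26 + 6.5·4 = 52; r = 55 − 52 = 3
x=5: ŷ = 26 + 6.5·5 = 58.5; r = 54.5 − 58.5 = -4
x=6: ŷ = 26 + 6.5·6 = 65; r = 69 − 65 = 4
x=8: ŷ = 26 + 6.5·8 = 78; r = 79 − 78 = 1
x=12: ŷ = 26 + 6.5·12 = 104; r = 102 − 104 = -2

-3, 1, 3, -4, 4, 1, -2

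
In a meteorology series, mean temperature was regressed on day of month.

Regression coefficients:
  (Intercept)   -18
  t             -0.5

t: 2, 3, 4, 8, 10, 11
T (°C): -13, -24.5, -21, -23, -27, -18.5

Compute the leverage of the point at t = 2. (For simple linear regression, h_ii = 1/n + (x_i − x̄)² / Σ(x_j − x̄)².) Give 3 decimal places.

t̄ = (2 + 3 + 4 + 8 + 10 + 11)/6 = 6.33333
Σ(t − t̄)² = 18.7778 + 11.1111 + 5.44444 + 2.77778 + 13.4444 + 21.7778 = 73.3333
h = 1/6 + (-4.33333)²/73.3333 = 0.166667 + 0.256061 = 0.423

h = 0.423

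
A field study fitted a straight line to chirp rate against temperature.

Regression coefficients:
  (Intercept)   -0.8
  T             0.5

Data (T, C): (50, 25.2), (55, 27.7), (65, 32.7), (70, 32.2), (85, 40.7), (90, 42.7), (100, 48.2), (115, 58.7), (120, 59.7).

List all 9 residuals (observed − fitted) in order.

1, 1, 1, -2, -1, -1.5, -1, 2, 0.5

T=50: Ĉ = -0.8 + 0.5·50 = 24.2; e = 25.2 − 24.2 = 1
T=55: Ĉ = -0.8 + 0.5·55 = 26.7; e = 27.7 − 26.7 = 1
T=65: Ĉ = -0.8 + 0.5·65 = 31.7; e = 32.7 − 31.7 = 1
T=70: Ĉ = -0.8 + 0.5·70 = 34.2; e = 32.2 − 34.2 = -2
T=85: Ĉ = -0.8 + 0.5·85 = 41.7; e = 40.7 − 41.7 = -1
T=90: Ĉ = -0.8 + 0.5·90 = 44.2; e = 42.7 − 44.2 = -1.5
T=100: Ĉ = -0.8 + 0.5·100 = 49.2; e = 48.2 − 49.2 = -1
T=115: Ĉ = -0.8 + 0.5·115 = 56.7; e = 58.7 − 56.7 = 2
T=120: Ĉ = -0.8 + 0.5·120 = 59.2; e = 59.7 − 59.2 = 0.5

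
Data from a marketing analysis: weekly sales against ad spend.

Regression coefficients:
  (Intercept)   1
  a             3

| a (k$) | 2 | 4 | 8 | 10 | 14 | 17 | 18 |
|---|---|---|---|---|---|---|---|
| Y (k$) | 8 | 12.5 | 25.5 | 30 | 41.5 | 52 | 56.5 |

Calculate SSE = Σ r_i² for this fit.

SSE = 7

a=2: ŷ = 1 + 3·2 = 7; r = 8 − 7 = 1
a=4: ŷ = 1 + 3·4 = 13; r = 12.5 − 13 = -0.5
a=8: ŷ = 1 + 3·8 = 25; r = 25.5 − 25 = 0.5
a=10: ŷ = 1 + 3·10 = 31; r = 30 − 31 = -1
a=14: ŷ = 1 + 3·14 = 43; r = 41.5 − 43 = -1.5
a=17: ŷ = 1 + 3·17 = 52; r = 52 − 52 = 0
a=18: ŷ = 1 + 3·18 = 55; r = 56.5 − 55 = 1.5
SSE = 1 + 0.25 + 0.25 + 1 + 2.25 + 0 + 2.25 = 7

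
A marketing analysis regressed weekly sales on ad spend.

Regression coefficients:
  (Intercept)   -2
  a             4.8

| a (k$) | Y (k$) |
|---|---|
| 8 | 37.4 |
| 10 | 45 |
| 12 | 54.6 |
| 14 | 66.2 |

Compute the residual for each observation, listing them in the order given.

a=8: ŷ = -2 + 4.8·8 = 36.4; e = 37.4 − 36.4 = 1
a=10: ŷ = -2 + 4.8·10 = 46; e = 45 − 46 = -1
a=12: ŷ = -2 + 4.8·12 = 55.6; e = 54.6 − 55.6 = -1
a=14: ŷ = -2 + 4.8·14 = 65.2; e = 66.2 − 65.2 = 1

1, -1, -1, 1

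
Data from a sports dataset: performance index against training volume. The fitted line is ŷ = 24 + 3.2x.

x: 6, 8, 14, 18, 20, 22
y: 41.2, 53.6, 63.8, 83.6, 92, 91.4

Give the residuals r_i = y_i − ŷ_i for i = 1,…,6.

-2, 4, -5, 2, 4, -3

x=6: ŷ = 24 + 3.2·6 = 43.2; r = 41.2 − 43.2 = -2
x=8: ŷ = 24 + 3.2·8 = 49.6; r = 53.6 − 49.6 = 4
x=14: ŷ = 24 + 3.2·14 = 68.8; r = 63.8 − 68.8 = -5
x=18: ŷ = 24 + 3.2·18 = 81.6; r = 83.6 − 81.6 = 2
x=20: ŷ = 24 + 3.2·20 = 88; r = 92 − 88 = 4
x=22: ŷ = 24 + 3.2·22 = 94.4; r = 91.4 − 94.4 = -3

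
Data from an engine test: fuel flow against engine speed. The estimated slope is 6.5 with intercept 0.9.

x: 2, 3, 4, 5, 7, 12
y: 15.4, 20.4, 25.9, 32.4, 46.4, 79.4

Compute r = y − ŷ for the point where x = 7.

r = 0

ŷ = 0.9 + 6.5·7 = 46.4
r = 46.4 − 46.4 = 0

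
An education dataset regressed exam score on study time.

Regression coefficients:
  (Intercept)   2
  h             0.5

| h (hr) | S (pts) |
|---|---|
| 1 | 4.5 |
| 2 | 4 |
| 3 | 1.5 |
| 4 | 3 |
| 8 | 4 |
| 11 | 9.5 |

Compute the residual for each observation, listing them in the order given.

2, 1, -2, -1, -2, 2

h=1: ŷ = 2 + 0.5·1 = 2.5; r = 4.5 − 2.5 = 2
h=2: ŷ = 2 + 0.5·2 = 3; r = 4 − 3 = 1
h=3: ŷ = 2 + 0.5·3 = 3.5; r = 1.5 − 3.5 = -2
h=4: ŷ = 2 + 0.5·4 = 4; r = 3 − 4 = -1
h=8: ŷ = 2 + 0.5·8 = 6; r = 4 − 6 = -2
h=11: ŷ = 2 + 0.5·11 = 7.5; r = 9.5 − 7.5 = 2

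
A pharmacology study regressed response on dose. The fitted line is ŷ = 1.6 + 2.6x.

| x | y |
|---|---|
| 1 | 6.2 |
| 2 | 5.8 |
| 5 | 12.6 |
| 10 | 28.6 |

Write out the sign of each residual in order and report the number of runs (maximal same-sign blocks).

x=1: ŷ = 1.6 + 2.6·1 = 4.2; r = 6.2 − 4.2 = 2
x=2: ŷ = 1.6 + 2.6·2 = 6.8; r = 5.8 − 6.8 = -1
x=5: ŷ = 1.6 + 2.6·5 = 14.6; r = 12.6 − 14.6 = -2
x=10: ŷ = 1.6 + 2.6·10 = 27.6; r = 28.6 − 27.6 = 1
Signs: + − − +
Runs: +×1, −×2, +×1 → 3

3 runs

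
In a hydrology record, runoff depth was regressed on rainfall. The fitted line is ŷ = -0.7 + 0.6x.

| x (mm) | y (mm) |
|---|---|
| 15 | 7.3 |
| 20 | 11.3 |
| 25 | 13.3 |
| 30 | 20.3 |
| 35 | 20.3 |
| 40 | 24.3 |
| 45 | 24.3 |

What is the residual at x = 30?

r = 3

ŷ = -0.7 + 0.6·30 = 17.3
r = 20.3 − 17.3 = 3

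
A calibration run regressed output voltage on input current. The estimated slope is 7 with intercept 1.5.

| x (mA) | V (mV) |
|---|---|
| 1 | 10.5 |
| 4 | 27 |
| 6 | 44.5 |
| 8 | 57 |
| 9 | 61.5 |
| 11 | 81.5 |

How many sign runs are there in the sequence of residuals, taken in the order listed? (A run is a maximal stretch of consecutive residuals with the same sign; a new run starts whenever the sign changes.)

5 runs

x=1: ŷ = 1.5 + 7·1 = 8.5; r = 10.5 − 8.5 = 2
x=4: ŷ = 1.5 + 7·4 = 29.5; r = 27 − 29.5 = -2.5
x=6: ŷ = 1.5 + 7·6 = 43.5; r = 44.5 − 43.5 = 1
x=8: ŷ = 1.5 + 7·8 = 57.5; r = 57 − 57.5 = -0.5
x=9: ŷ = 1.5 + 7·9 = 64.5; r = 61.5 − 64.5 = -3
x=11: ŷ = 1.5 + 7·11 = 78.5; r = 81.5 − 78.5 = 3
Signs: + − + − − +
Runs: +×1, −×1, +×1, −×2, +×1 → 5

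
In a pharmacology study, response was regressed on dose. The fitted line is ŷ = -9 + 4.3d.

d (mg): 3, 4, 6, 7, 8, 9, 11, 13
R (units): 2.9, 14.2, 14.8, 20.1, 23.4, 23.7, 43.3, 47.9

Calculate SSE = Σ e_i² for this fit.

d=3: ŷ = -9 + 4.3·3 = 3.9; e = 2.9 − 3.9 = -1
d=4: ŷ = -9 + 4.3·4 = 8.2; e = 14.2 − 8.2 = 6
d=6: ŷ = -9 + 4.3·6 = 16.8; e = 14.8 − 16.8 = -2
d=7: ŷ = -9 + 4.3·7 = 21.1; e = 20.1 − 21.1 = -1
d=8: ŷ = -9 + 4.3·8 = 25.4; e = 23.4 − 25.4 = -2
d=9: ŷ = -9 + 4.3·9 = 29.7; e = 23.7 − 29.7 = -6
d=11: ŷ = -9 + 4.3·11 = 38.3; e = 43.3 − 38.3 = 5
d=13: ŷ = -9 + 4.3·13 = 46.9; e = 47.9 − 46.9 = 1
SSE = 1 + 36 + 4 + 1 + 4 + 36 + 25 + 1 = 108

SSE = 108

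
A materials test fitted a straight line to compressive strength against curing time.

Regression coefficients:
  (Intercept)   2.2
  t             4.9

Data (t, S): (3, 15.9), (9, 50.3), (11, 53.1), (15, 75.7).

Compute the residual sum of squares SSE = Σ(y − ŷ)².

SSE = 26

t=3: ŷ = 2.2 + 4.9·3 = 16.9; r = 15.9 − 16.9 = -1
t=9: ŷ = 2.2 + 4.9·9 = 46.3; r = 50.3 − 46.3 = 4
t=11: ŷ = 2.2 + 4.9·11 = 56.1; r = 53.1 − 56.1 = -3
t=15: ŷ = 2.2 + 4.9·15 = 75.7; r = 75.7 − 75.7 = 0
SSE = 1 + 16 + 9 + 0 = 26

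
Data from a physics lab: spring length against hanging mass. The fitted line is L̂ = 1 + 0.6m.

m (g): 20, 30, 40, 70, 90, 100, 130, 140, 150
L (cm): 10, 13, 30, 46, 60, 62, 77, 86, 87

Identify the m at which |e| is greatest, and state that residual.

m = 30, e = -6

m=20: L̂ = 1 + 0.6·20 = 13; e = 10 − 13 = -3
m=30: L̂ = 1 + 0.6·30 = 19; e = 13 − 19 = -6
m=40: L̂ = 1 + 0.6·40 = 25; e = 30 − 25 = 5
m=70: L̂ = 1 + 0.6·70 = 43; e = 46 − 43 = 3
m=90: L̂ = 1 + 0.6·90 = 55; e = 60 − 55 = 5
m=100: L̂ = 1 + 0.6·100 = 61; e = 62 − 61 = 1
m=130: L̂ = 1 + 0.6·130 = 79; e = 77 − 79 = -2
m=140: L̂ = 1 + 0.6·140 = 85; e = 86 − 85 = 1
m=150: L̂ = 1 + 0.6·150 = 91; e = 87 − 91 = -4
Largest |e| is 6 at m = 30, residual -6.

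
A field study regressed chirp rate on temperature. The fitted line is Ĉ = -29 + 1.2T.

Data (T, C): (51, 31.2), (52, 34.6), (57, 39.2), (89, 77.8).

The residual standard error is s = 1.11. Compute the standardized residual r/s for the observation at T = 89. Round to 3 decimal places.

0.000

Ĉ = -29 + 1.2·89 = 77.8
r = 77.8 − 77.8 = 0
r/s = 0 / 1.11 = 0.000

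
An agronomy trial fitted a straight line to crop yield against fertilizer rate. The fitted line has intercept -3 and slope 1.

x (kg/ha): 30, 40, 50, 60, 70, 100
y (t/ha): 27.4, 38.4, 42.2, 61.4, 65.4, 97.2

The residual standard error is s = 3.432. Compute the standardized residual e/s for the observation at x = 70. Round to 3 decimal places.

-0.466

ŷ = -3 + 70 = 67
e = 65.4 − 67 = -1.6
e/s = -1.6 / 3.432 = -0.466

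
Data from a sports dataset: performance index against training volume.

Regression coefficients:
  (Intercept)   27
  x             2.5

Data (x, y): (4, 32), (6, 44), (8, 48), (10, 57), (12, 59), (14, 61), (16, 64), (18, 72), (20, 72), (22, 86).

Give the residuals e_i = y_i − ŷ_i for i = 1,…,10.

x=4: ŷ = 27 + 2.5·4 = 37; e = 32 − 37 = -5
x=6: ŷ = 27 + 2.5·6 = 42; e = 44 − 42 = 2
x=8: ŷ = 27 + 2.5·8 = 47; e = 48 − 47 = 1
x=10: ŷ = 27 + 2.5·10 = 52; e = 57 − 52 = 5
x=12: ŷ = 27 + 2.5·12 = 57; e = 59 − 57 = 2
x=14: ŷ = 27 + 2.5·14 = 62; e = 61 − 62 = -1
x=16: ŷ = 27 + 2.5·16 = 67; e = 64 − 67 = -3
x=18: ŷ = 27 + 2.5·18 = 72; e = 72 − 72 = 0
x=20: ŷ = 27 + 2.5·20 = 77; e = 72 − 77 = -5
x=22: ŷ = 27 + 2.5·22 = 82; e = 86 − 82 = 4

-5, 2, 1, 5, 2, -1, -3, 0, -5, 4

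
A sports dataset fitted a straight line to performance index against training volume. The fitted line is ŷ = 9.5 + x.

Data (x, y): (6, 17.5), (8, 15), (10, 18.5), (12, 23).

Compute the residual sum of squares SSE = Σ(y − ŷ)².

SSE = 13.5

x=6: ŷ = 9.5 + 6 = 15.5; e = 17.5 − 15.5 = 2
x=8: ŷ = 9.5 + 8 = 17.5; e = 15 − 17.5 = -2.5
x=10: ŷ = 9.5 + 10 = 19.5; e = 18.5 − 19.5 = -1
x=12: ŷ = 9.5 + 12 = 21.5; e = 23 − 21.5 = 1.5
SSE = 4 + 6.25 + 1 + 2.25 = 13.5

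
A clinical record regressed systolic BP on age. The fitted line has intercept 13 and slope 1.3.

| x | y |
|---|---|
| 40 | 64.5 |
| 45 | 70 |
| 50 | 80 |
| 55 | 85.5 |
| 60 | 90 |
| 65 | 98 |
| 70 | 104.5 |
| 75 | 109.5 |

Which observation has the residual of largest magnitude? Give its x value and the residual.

x=40: ŷ = 13 + 1.3·40 = 65; e = 64.5 − 65 = -0.5
x=45: ŷ = 13 + 1.3·45 = 71.5; e = 70 − 71.5 = -1.5
x=50: ŷ = 13 + 1.3·50 = 78; e = 80 − 78 = 2
x=55: ŷ = 13 + 1.3·55 = 84.5; e = 85.5 − 84.5 = 1
x=60: ŷ = 13 + 1.3·60 = 91; e = 90 − 91 = -1
x=65: ŷ = 13 + 1.3·65 = 97.5; e = 98 − 97.5 = 0.5
x=70: ŷ = 13 + 1.3·70 = 104; e = 104.5 − 104 = 0.5
x=75: ŷ = 13 + 1.3·75 = 110.5; e = 109.5 − 110.5 = -1
Largest |e| is 2 at x = 50, residual 2.

x = 50, e = 2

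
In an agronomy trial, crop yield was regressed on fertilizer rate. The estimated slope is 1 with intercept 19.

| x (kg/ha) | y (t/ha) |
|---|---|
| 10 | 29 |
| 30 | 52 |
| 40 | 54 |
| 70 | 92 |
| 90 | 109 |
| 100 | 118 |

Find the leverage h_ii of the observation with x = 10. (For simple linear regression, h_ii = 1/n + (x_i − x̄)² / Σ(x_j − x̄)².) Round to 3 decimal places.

h = 0.511

x̄ = (10 + 30 + 40 + 70 + 90 + 100)/6 = 56.6667
Σ(x − x̄)² = 2177.78 + 711.111 + 277.778 + 177.778 + 1111.11 + 1877.78 = 6333.33
h = 1/6 + (-46.6667)²/6333.33 = 0.166667 + 0.34386 = 0.511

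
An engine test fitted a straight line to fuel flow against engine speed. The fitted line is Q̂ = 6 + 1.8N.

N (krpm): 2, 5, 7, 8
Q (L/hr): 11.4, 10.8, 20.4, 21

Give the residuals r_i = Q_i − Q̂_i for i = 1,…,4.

1.8, -4.2, 1.8, 0.6

N=2: Q̂ = 6 + 1.8·2 = 9.6; r = 11.4 − 9.6 = 1.8
N=5: Q̂ = 6 + 1.8·5 = 15; r = 10.8 − 15 = -4.2
N=7: Q̂ = 6 + 1.8·7 = 18.6; r = 20.4 − 18.6 = 1.8
N=8: Q̂ = 6 + 1.8·8 = 20.4; r = 21 − 20.4 = 0.6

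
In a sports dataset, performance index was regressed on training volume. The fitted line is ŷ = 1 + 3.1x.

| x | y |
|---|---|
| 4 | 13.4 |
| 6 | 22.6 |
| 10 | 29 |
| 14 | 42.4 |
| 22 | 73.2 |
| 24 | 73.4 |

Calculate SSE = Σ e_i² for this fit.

x=4: ŷ = 1 + 3.1·4 = 13.4; e = 13.4 − 13.4 = 0
x=6: ŷ = 1 + 3.1·6 = 19.6; e = 22.6 − 19.6 = 3
x=10: ŷ = 1 + 3.1·10 = 32; e = 29 − 32 = -3
x=14: ŷ = 1 + 3.1·14 = 44.4; e = 42.4 − 44.4 = -2
x=22: ŷ = 1 + 3.1·22 = 69.2; e = 73.2 − 69.2 = 4
x=24: ŷ = 1 + 3.1·24 = 75.4; e = 73.4 − 75.4 = -2
SSE = 0 + 9 + 9 + 4 + 16 + 4 = 42

SSE = 42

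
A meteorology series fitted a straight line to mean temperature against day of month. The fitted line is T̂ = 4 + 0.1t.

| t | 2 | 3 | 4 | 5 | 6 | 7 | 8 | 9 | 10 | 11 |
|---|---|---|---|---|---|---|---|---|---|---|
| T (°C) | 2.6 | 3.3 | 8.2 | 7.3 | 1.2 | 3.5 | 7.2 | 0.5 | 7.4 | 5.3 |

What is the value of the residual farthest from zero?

r = -4.4

t=2: T̂ = 4 + 0.1·2 = 4.2; r = 2.6 − 4.2 = -1.6
t=3: T̂ = 4 + 0.1·3 = 4.3; r = 3.3 − 4.3 = -1
t=4: T̂ = 4 + 0.1·4 = 4.4; r = 8.2 − 4.4 = 3.8
t=5: T̂ = 4 + 0.1·5 = 4.5; r = 7.3 − 4.5 = 2.8
t=6: T̂ = 4 + 0.1·6 = 4.6; r = 1.2 − 4.6 = -3.4
t=7: T̂ = 4 + 0.1·7 = 4.7; r = 3.5 − 4.7 = -1.2
t=8: T̂ = 4 + 0.1·8 = 4.8; r = 7.2 − 4.8 = 2.4
t=9: T̂ = 4 + 0.1·9 = 4.9; r = 0.5 − 4.9 = -4.4
t=10: T̂ = 4 + 0.1·10 = 5; r = 7.4 − 5 = 2.4
t=11: T̂ = 4 + 0.1·11 = 5.1; r = 5.3 − 5.1 = 0.2
Largest |r| is 4.4 at t = 9, residual -4.4.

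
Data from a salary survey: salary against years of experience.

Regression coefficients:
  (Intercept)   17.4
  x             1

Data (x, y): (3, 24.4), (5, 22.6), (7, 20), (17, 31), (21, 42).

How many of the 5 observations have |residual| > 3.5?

3

x=3: ŷ = 17.4 + 3 = 20.4; r = 24.4 − 20.4 = 4
x=5: ŷ = 17.4 + 5 = 22.4; r = 22.6 − 22.4 = 0.2
x=7: ŷ = 17.4 + 7 = 24.4; r = 20 − 24.4 = -4.4
x=17: ŷ = 17.4 + 17 = 34.4; r = 31 − 34.4 = -3.4
x=21: ŷ = 17.4 + 21 = 38.4; r = 42 − 38.4 = 3.6
|r| > 3.5: x=3 (|r|=4), x=7 (|r|=4.4), x=21 (|r|=3.6) → 3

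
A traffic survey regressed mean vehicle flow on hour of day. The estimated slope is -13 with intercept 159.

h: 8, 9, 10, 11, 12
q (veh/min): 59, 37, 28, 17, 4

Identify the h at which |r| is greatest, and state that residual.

h = 9, r = -5

h=8: ŷ = 159 − 13·8 = 55; r = 59 − 55 = 4
h=9: ŷ = 159 − 13·9 = 42; r = 37 − 42 = -5
h=10: ŷ = 159 − 13·10 = 29; r = 28 − 29 = -1
h=11: ŷ = 159 − 13·11 = 16; r = 17 − 16 = 1
h=12: ŷ = 159 − 13·12 = 3; r = 4 − 3 = 1
Largest |r| is 5 at h = 9, residual -5.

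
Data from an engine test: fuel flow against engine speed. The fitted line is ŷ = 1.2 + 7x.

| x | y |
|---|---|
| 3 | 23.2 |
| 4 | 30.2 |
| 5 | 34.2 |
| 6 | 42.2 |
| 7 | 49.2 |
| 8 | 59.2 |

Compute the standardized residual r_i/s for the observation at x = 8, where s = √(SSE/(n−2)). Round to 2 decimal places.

1.15

x=3: ŷ = 1.2 + 7·3 = 22.2; r = 23.2 − 22.2 = 1
x=4: ŷ = 1.2 + 7·4 = 29.2; r = 30.2 − 29.2 = 1
x=5: ŷ = 1.2 + 7·5 = 36.2; r = 34.2 − 36.2 = -2
x=6: ŷ = 1.2 + 7·6 = 43.2; r = 42.2 − 43.2 = -1
x=7: ŷ = 1.2 + 7·7 = 50.2; r = 49.2 − 50.2 = -1
x=8: ŷ = 1.2 + 7·8 = 57.2; r = 59.2 − 57.2 = 2
SSE = 1 + 1 + 4 + 1 + 1 + 4 = 12
s = √(12/4) = 1.73205
r/s = 2 / 1.73205 = 1.15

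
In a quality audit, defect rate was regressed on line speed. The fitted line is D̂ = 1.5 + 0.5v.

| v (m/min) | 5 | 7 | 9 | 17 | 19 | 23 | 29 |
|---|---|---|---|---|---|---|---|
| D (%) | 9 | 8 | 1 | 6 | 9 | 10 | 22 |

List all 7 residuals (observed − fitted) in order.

5, 3, -5, -4, -2, -3, 6

v=5: D̂ = 1.5 + 0.5·5 = 4; r = 9 − 4 = 5
v=7: D̂ = 1.5 + 0.5·7 = 5; r = 8 − 5 = 3
v=9: D̂ = 1.5 + 0.5·9 = 6; r = 1 − 6 = -5
v=17: D̂ = 1.5 + 0.5·17 = 10; r = 6 − 10 = -4
v=19: D̂ = 1.5 + 0.5·19 = 11; r = 9 − 11 = -2
v=23: D̂ = 1.5 + 0.5·23 = 13; r = 10 − 13 = -3
v=29: D̂ = 1.5 + 0.5·29 = 16; r = 22 − 16 = 6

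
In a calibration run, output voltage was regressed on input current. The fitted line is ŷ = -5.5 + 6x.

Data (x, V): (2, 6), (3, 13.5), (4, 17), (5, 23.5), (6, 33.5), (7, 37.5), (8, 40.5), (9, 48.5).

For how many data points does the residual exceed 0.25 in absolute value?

x=2: ŷ = -5.5 + 6·2 = 6.5; r = 6 − 6.5 = -0.5
x=3: ŷ = -5.5 + 6·3 = 12.5; r = 13.5 − 12.5 = 1
x=4: ŷ = -5.5 + 6·4 = 18.5; r = 17 − 18.5 = -1.5
x=5: ŷ = -5.5 + 6·5 = 24.5; r = 23.5 − 24.5 = -1
x=6: ŷ = -5.5 + 6·6 = 30.5; r = 33.5 − 30.5 = 3
x=7: ŷ = -5.5 + 6·7 = 36.5; r = 37.5 − 36.5 = 1
x=8: ŷ = -5.5 + 6·8 = 42.5; r = 40.5 − 42.5 = -2
x=9: ŷ = -5.5 + 6·9 = 48.5; r = 48.5 − 48.5 = 0
|r| > 0.25: x=2 (|r|=0.5), x=3 (|r|=1), x=4 (|r|=1.5), x=5 (|r|=1), x=6 (|r|=3), x=7 (|r|=1), x=8 (|r|=2) → 7

7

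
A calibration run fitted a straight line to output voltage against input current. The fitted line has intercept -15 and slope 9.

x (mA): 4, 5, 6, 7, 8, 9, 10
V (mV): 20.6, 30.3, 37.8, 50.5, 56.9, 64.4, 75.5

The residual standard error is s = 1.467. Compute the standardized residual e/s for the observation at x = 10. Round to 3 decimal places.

0.341

ŷ = -15 + 9·10 = 75
e = 75.5 − 75 = 0.5
e/s = 0.5 / 1.467 = 0.341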